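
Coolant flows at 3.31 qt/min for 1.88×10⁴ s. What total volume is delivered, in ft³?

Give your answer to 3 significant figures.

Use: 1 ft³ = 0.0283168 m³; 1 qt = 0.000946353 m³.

34.7 ft³

3.31 qt/min → 5.22071×10⁻⁵ m³/s
V = Q × t = 5.22071×10⁻⁵ × 18800 = 0.981493 m³
In ft³: 0.981493 / 0.0283168 = 34.6612 ft³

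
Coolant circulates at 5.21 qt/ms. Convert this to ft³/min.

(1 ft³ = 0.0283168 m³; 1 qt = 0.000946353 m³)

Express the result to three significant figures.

1.04×10⁴ ft³/min

5.21 qt/ms × 0.000946353 m³/qt ÷ 0.001 s/ms = 4.9305 m³/s
4.9305 m³/s ÷ 0.0283168 m³/ft³ × 60 s/min = 10447.2 ft³/min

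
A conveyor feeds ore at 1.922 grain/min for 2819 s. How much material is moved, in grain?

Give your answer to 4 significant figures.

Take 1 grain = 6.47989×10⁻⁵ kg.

1.922 grain/min → 2.07572×10⁻⁶ kg/s
m = ṁ × t = 2.07572×10⁻⁶ × 2819 = 0.00585145 kg
In grain: 0.00585145 / 6.47989×10⁻⁵ = 90.3017 grain

90.30 grain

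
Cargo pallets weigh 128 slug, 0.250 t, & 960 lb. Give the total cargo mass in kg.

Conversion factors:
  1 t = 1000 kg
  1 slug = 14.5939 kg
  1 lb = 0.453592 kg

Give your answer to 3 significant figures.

2550 kg

128 slug × 14.5939 = 1868.02 kg
0.250 t × 1000 = 250 kg
960 lb × 0.453592 = 435.448 kg
Total: 1868.02 + 250 + 435.448 = 2553.47 kg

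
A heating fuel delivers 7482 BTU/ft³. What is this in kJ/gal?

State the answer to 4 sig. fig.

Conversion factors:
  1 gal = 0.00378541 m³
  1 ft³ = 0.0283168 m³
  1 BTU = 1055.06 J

1055 kJ/gal

7482 BTU/ft³ × 1055.06 J/BTU ÷ 0.0283168 m³/ft³ = 2.78773×10⁸ J/m³
2.78773×10⁸ J/m³ ÷ 1000 J/kJ × 0.00378541 m³/gal = 1055.27 kJ/gal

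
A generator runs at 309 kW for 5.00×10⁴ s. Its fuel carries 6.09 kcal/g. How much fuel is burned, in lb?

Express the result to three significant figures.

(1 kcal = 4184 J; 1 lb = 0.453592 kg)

1340 lb

309 kW → 309000 W
E = P × t = 309000 × 50000 = 1.545×10¹⁰ J
6.09 kcal/g → 2.54806×10⁷ J/kg
m = E / e_s = 1.545×10¹⁰ / 2.54806×10⁷ = 606.344 kg
In lb: 606.344 / 0.453592 = 1336.76 lb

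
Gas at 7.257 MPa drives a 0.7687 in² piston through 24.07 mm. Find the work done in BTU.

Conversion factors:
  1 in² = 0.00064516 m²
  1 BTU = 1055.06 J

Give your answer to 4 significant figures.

0.08211 BTU

7.257 MPa → 7.257×10⁶ Pa
0.7687 in² → 4.95934×10⁻⁴ m²
F = P × A = 7.257×10⁶ × 4.95934×10⁻⁴ = 3598.99 N
24.07 mm → 0.02407 m
W = F × d = 3598.99 × 0.02407 = 86.6277 J
In BTU: 86.6277 / 1055.06 = 0.0821069 BTU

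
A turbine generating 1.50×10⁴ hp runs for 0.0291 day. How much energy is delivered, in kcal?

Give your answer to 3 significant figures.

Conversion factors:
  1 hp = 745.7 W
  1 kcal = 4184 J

1.50×10⁴ hp × 745.7 = 1.11855×10⁷ W
0.0291 day × 86400 = 2514.24 s
E = P × t = 1.11855×10⁷ W × 2514.24 s = 2.8123×10¹⁰ J
2.8123×10¹⁰ J ÷ (4184 J/kcal) = 6.72156×10⁶ kcal

6.72×10⁶ kcal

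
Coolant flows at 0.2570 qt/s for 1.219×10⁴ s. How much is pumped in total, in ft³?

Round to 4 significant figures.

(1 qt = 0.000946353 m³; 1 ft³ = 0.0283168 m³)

104.7 ft³

0.2570 qt/s → 2.43213×10⁻⁴ m³/s
V = Q × t = 2.43213×10⁻⁴ × 12190 = 2.96477 m³
In ft³: 2.96477 / 0.0283168 = 104.7 ft³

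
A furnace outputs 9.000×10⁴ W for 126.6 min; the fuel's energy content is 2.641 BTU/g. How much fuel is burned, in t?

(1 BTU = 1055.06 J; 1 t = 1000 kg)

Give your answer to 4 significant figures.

0.2453 t

126.6 min → 7596 s
E = P × t = 90000 × 7596 = 6.8364×10⁸ J
2.641 BTU/g → 2.78641×10⁶ J/kg
m = E / e_s = 6.8364×10⁸ / 2.78641×10⁶ = 245.348 kg
In t: 245.348 / 1000 = 0.245348 t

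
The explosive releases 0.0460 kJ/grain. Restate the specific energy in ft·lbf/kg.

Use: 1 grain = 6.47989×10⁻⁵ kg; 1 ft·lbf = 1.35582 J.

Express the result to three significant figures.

5.24×10⁵ ft·lbf/kg

0.0460 kJ/grain × 1000 J/kJ ÷ 6.47989×10⁻⁵ kg/grain = 709889 J/kg
709889 J/kg ÷ 1.35582 J/ft·lbf = 523586 ft·lbf/kg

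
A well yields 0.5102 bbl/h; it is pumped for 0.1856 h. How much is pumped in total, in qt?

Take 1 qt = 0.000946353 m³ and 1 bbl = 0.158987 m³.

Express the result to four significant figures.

0.5102 bbl/h → 2.2532×10⁻⁵ m³/s
0.1856 h → 668.16 s
V = Q × t = 2.2532×10⁻⁵ × 668.16 = 0.015055 m³
In qt: 0.015055 / 0.000946353 = 15.9084 qt

15.91 qt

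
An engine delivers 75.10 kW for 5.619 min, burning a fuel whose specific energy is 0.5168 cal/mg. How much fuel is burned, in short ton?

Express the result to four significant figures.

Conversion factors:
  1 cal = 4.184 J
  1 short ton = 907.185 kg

75.10 kW → 75100 W
5.619 min → 337.14 s
E = P × t = 75100 × 337.14 = 2.53192×10⁷ J
0.5168 cal/mg → 2.16229×10⁶ J/kg
m = E / e_s = 2.53192×10⁷ / 2.16229×10⁶ = 11.7094 kg
In short ton: 11.7094 / 907.185 = 0.0129074 short ton

0.01291 short ton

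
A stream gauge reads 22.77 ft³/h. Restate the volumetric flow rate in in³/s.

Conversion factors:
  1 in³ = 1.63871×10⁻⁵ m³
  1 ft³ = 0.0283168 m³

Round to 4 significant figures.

10.93 in³/s

22.77 ft³/h × 0.0283168 m³/ft³ ÷ 3600 s/h = 1.79104×10⁻⁴ m³/s
1.79104×10⁻⁴ m³/s ÷ 1.63871×10⁻⁵ m³/in³ = 10.9296 in³/s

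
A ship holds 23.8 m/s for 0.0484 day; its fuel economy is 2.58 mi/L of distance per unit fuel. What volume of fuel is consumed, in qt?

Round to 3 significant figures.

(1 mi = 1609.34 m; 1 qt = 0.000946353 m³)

25.3 qt

0.0484 day → 4181.76 s
d = v × t = 23.8 × 4181.76 = 99525.9 m
2.58 mi/L → 4.1521×10⁶ m/m³
V = d / (distance per unit fuel) = 99525.9 / 4.1521×10⁶ = 0.02397 m³
In qt: 0.02397 / 0.000946353 = 25.3288 qt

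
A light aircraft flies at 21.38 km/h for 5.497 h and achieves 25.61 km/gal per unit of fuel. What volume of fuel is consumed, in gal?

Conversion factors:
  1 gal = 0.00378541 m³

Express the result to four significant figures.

21.38 km/h → 5.93889 m/s
5.497 h → 19789.2 s
d = v × t = 5.93889 × 19789.2 = 117526 m
25.61 km/gal → 6.76545×10⁶ m/m³
V = d / (distance per unit fuel) = 117526 / 6.76545×10⁶ = 0.0173715 m³
In gal: 0.0173715 / 0.00378541 = 4.58907 gal

4.589 gal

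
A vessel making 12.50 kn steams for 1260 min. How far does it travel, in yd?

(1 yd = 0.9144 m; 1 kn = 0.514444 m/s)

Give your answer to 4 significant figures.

5.317×10⁵ yd

12.50 kn × 0.514444 → 6.43055 m/s
1260 min × 60 → 75600 s
d = v × t = 6.43055 m/s × 75600 s = 486150 m
486150 m ÷ (0.9144 m/yd) = 531660 yd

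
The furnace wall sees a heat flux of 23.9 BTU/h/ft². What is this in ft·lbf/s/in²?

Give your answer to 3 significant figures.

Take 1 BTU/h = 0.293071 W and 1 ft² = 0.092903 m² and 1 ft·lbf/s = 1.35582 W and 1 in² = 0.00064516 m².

23.9 BTU/h/ft² × 0.293071 W/BTU/h ÷ 0.092903 m²/ft² = 75.3947 W/m²
75.3947 W/m² ÷ 1.35582 W/ft·lbf/s × 0.00064516 m²/in² = 0.0358762 ft·lbf/s/in²

0.0359 ft·lbf/s/in²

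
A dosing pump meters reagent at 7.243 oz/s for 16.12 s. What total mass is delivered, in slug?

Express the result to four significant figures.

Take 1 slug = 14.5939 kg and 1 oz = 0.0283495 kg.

7.243 oz/s → 0.205335 kg/s
m = ṁ × t = 0.205335 × 16.12 = 3.31 kg
In slug: 3.31 / 14.5939 = 0.226807 slug

0.2268 slug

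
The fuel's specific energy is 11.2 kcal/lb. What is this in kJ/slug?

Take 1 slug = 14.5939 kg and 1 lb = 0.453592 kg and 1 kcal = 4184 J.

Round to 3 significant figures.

11.2 kcal/lb × 4184 J/kcal ÷ 0.453592 kg/lb = 103310 J/kg
103310 J/kg ÷ 1000 J/kJ × 14.5939 kg/slug = 1507.7 kJ/slug

1510 kJ/slug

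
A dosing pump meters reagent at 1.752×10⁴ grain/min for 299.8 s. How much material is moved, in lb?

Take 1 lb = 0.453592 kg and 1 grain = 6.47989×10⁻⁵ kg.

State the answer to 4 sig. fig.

1.752×10⁴ grain/min → 0.0189213 kg/s
m = ṁ × t = 0.0189213 × 299.8 = 5.67261 kg
In lb: 5.67261 / 0.453592 = 12.506 lb

12.51 lb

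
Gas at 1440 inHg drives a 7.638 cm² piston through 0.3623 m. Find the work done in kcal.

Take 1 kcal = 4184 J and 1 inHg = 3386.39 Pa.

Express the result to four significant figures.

0.3225 kcal

1440 inHg → 4.8764×10⁶ Pa
7.638 cm² → 7.638×10⁻⁴ m²
F = P × A = 4.8764×10⁶ × 7.638×10⁻⁴ = 3724.59 N
W = F × d = 3724.59 × 0.3623 = 1349.42 J
In kcal: 1349.42 / 4184 = 0.322519 kcal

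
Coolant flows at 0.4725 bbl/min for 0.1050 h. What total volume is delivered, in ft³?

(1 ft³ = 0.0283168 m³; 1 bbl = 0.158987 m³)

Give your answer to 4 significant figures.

16.71 ft³

0.4725 bbl/min → 0.00125202 m³/s
0.1050 h → 378 s
V = Q × t = 0.00125202 × 378 = 0.473264 m³
In ft³: 0.473264 / 0.0283168 = 16.7132 ft³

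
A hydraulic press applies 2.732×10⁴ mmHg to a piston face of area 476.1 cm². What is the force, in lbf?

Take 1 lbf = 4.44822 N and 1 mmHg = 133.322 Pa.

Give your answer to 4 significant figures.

3.898×10⁴ lbf

2.732×10⁴ mmHg × 133.322 = 3.64236×10⁶ Pa
476.1 cm² × 0.0001 = 0.04761 m²
F = P × A = 3.64236×10⁶ Pa × 0.04761 m² = 173413 N
173413 N ÷ (4.44822 N/lbf) = 38984.8 lbf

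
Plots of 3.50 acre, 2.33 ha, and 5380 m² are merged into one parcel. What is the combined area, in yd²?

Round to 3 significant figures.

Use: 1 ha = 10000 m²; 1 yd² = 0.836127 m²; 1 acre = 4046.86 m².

5.12×10⁴ yd²

3.50 acre × 4046.86 → 14164 m²
2.33 ha × 10000 → 23300 m²
5380 m² (already m²)
Combined: 14164 + 23300 + 5380 = 42844 m²
In yd²: 42844 / 0.836127 = 51241 yd²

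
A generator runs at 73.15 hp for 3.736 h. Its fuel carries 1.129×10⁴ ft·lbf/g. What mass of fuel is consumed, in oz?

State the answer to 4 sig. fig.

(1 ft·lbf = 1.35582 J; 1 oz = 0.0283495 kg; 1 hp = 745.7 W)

1691 oz

73.15 hp → 54548 W
3.736 h → 13449.6 s
E = P × t = 54548 × 13449.6 = 7.33649×10⁸ J
1.129×10⁴ ft·lbf/g → 1.53072×10⁷ J/kg
m = E / e_s = 7.33649×10⁸ / 1.53072×10⁷ = 47.9284 kg
In oz: 47.9284 / 0.0283495 = 1690.63 oz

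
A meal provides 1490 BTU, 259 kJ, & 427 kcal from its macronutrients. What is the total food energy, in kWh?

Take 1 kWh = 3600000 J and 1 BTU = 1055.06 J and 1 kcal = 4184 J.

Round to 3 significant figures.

1.00 kWh

1490 BTU × 1055.06 = 1.57204×10⁶ J
259 kJ × 1000 = 259000 J
427 kcal × 4184 = 1.78657×10⁶ J
Sum: 1.57204×10⁶ + 259000 + 1.78657×10⁶ = 3.61761×10⁶ J
In kWh: 3.61761×10⁶ / 3600000 = 1.00489 kWh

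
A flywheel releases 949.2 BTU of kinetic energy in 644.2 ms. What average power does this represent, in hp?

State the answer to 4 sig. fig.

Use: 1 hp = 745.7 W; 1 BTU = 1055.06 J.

2085 hp

949.2 BTU × 1055.06 → 1.00146×10⁶ J
644.2 ms × 0.001 → 0.6442 s
P = E / t = 1.00146×10⁶ J / 0.6442 s = 1.55458×10⁶ W
1.55458×10⁶ W ÷ (745.7 W/hp) = 2084.73 hp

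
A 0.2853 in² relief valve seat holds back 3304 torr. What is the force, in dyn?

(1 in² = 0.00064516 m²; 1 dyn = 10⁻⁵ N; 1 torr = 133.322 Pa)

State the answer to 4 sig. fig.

3304 torr × 133.322 → 440496 Pa
0.2853 in² × 0.00064516 → 1.84064×10⁻⁴ m²
F = P × A = 440496 Pa × 1.84064×10⁻⁴ m² = 81.0795 N
81.0795 N ÷ (10⁻⁵ N/dyn) = 8.10795×10⁶ dyn

8.108×10⁶ dyn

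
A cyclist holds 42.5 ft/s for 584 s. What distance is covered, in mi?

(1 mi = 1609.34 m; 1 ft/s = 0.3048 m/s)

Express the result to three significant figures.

42.5 ft/s × 0.3048 = 12.954 m/s
d = v × t = 12.954 m/s × 584 s = 7565.14 m
7565.14 m ÷ (1609.34 m/mi) = 4.70077 mi

4.70 mi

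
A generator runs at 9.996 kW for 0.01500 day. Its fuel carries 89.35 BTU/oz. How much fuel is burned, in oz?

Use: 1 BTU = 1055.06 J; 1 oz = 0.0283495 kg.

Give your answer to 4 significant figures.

137.4 oz

9.996 kW → 9996 W
0.01500 day → 1296 s
E = P × t = 9996 × 1296 = 1.29548×10⁷ J
89.35 BTU/oz → 3.32527×10⁶ J/kg
m = E / e_s = 1.29548×10⁷ / 3.32527×10⁶ = 3.89586 kg
In oz: 3.89586 / 0.0283495 = 137.423 oz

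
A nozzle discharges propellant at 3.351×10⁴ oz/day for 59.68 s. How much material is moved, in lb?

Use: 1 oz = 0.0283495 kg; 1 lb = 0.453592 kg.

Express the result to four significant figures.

3.351×10⁴ oz/day → 0.0109953 kg/s
m = ṁ × t = 0.0109953 × 59.68 = 0.6562 kg
In lb: 0.6562 / 0.453592 = 1.44667 lb

1.447 lb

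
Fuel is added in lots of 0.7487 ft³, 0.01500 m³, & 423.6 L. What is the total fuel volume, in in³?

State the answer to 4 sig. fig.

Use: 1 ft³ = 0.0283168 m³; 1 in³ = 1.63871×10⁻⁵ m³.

0.7487 ft³ × 0.0283168 → 0.0212008 m³
0.01500 m³ (already m³)
423.6 L × 0.001 → 0.4236 m³
Total: 0.0212008 + 0.015 + 0.4236 = 0.459801 m³
In in³: 0.459801 / 1.63871×10⁻⁵ = 28058.7 in³

2.806×10⁴ in³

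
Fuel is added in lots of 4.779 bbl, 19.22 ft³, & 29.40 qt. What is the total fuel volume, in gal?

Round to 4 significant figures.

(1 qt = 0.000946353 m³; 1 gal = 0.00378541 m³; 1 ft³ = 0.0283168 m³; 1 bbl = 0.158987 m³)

351.8 gal

4.779 bbl × 0.158987 = 0.759799 m³
19.22 ft³ × 0.0283168 = 0.544249 m³
29.40 qt × 0.000946353 = 0.0278228 m³
Total: 0.759799 + 0.544249 + 0.0278228 = 1.33187 m³
In gal: 1.33187 / 0.00378541 = 351.843 gal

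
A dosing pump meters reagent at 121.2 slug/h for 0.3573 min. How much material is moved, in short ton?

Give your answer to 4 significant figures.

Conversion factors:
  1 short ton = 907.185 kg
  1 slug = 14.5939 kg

0.01161 short ton

121.2 slug/h → 0.491328 kg/s
0.3573 min → 21.438 s
m = ṁ × t = 0.491328 × 21.438 = 10.5331 kg
In short ton: 10.5331 / 907.185 = 0.0116108 short ton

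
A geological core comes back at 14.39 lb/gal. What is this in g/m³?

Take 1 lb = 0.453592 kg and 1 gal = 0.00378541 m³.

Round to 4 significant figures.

14.39 lb/gal × 0.453592 kg/lb ÷ 0.00378541 m³/gal = 1724.3 kg/m³
1724.3 kg/m³ ÷ 0.001 kg/g = 1.7243×10⁶ g/m³

1.724×10⁶ g/m³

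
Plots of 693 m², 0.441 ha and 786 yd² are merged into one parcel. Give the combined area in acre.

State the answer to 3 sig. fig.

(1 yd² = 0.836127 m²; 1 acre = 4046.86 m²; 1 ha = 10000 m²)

693 m² (already m²)
0.441 ha × 10000 = 4410 m²
786 yd² × 0.836127 = 657.196 m²
Sum: 693 + 4410 + 657.196 = 5760.2 m²
In acre: 5760.2 / 4046.86 = 1.42338 acre

1.42 acre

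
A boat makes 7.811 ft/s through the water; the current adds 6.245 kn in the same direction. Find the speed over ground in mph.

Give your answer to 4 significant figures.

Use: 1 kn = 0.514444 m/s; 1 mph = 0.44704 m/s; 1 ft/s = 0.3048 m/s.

12.51 mph

7.811 ft/s × 0.3048 = 2.38079 m/s
6.245 kn × 0.514444 = 3.2127 m/s
Combined: 2.38079 + 3.2127 = 5.59349 m/s
In mph: 5.59349 / 0.44704 = 12.5123 mph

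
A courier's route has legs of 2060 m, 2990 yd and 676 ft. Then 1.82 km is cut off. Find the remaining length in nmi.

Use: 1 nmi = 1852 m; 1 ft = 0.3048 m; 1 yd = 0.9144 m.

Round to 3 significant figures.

2060 m (already m)
2990 yd × 0.9144 = 2734.06 m
676 ft × 0.3048 = 206.045 m
1.82 km × 1000 = 1820 m
Net: 2060 + 2734.06 + 206.045 − 1820 = 3180.1 m
In nmi: 3180.1 / 1852 = 1.71712 nmi

1.72 nmi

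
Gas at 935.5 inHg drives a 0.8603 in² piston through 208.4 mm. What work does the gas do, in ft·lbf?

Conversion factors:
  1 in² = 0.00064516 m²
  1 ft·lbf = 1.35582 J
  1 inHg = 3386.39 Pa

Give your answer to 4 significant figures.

270.3 ft·lbf

935.5 inHg → 3.16797×10⁶ Pa
0.8603 in² → 5.55031×10⁻⁴ m²
F = P × A = 3.16797×10⁶ × 5.55031×10⁻⁴ = 1758.32 N
208.4 mm → 0.2084 m
W = F × d = 1758.32 × 0.2084 = 366.434 J
In ft·lbf: 366.434 / 1.35582 = 270.267 ft·lbf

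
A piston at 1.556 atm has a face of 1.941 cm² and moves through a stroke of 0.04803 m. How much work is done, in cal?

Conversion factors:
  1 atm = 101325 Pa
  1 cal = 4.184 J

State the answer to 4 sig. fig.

1.556 atm → 157662 Pa
1.941 cm² → 1.941×10⁻⁴ m²
F = P × A = 157662 × 1.941×10⁻⁴ = 30.6022 N
W = F × d = 30.6022 × 0.04803 = 1.46982 J
In cal: 1.46982 / 4.184 = 0.351295 cal

0.3513 cal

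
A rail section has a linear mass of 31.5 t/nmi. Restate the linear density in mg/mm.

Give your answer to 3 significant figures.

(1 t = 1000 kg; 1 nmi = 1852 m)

1.70×10⁴ mg/mm

31.5 t/nmi × 1000 kg/t ÷ 1852 m/nmi = 17.0086 kg/m
17.0086 kg/m ÷ 10⁻⁶ kg/mg × 0.001 m/mm = 17008.6 mg/mm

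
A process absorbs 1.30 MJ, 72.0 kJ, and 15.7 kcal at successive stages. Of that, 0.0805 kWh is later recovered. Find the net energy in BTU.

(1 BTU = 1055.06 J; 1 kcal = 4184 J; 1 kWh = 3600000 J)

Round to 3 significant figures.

1090 BTU

1.30 MJ × 1000000 = 1.3×10⁶ J
72.0 kJ × 1000 = 72000 J
15.7 kcal × 4184 = 65688.8 J
0.0805 kWh × 3600000 = 289800 J
Sum: 1.3×10⁶ + 72000 + 65688.8 − 289800 = 1.14789×10⁶ J
In BTU: 1.14789×10⁶ / 1055.06 = 1087.99 BTU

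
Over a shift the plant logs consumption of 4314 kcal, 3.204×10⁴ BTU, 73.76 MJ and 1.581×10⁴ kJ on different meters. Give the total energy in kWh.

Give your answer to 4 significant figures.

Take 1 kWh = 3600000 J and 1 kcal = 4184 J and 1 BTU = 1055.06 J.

4314 kcal × 4184 → 1.80498×10⁷ J
3.204×10⁴ BTU × 1055.06 → 3.38041×10⁷ J
73.76 MJ × 1000000 → 7.376×10⁷ J
1.581×10⁴ kJ × 1000 → 1.581×10⁷ J
Total: 1.80498×10⁷ + 3.38041×10⁷ + 7.376×10⁷ + 1.581×10⁷ = 1.41424×10⁸ J
In kWh: 1.41424×10⁸ / 3600000 = 39.2844 kWh

39.28 kWh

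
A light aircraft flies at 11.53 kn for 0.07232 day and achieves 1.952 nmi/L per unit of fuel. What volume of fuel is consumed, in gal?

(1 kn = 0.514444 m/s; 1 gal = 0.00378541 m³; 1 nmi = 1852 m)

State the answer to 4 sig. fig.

11.53 kn → 5.93154 m/s
0.07232 day → 6248.45 s
d = v × t = 5.93154 × 6248.45 = 37062.9 m
1.952 nmi/L → 3.6151×10⁶ m/m³
V = d / (distance per unit fuel) = 37062.9 / 3.6151×10⁶ = 0.0102522 m³
In gal: 0.0102522 / 0.00378541 = 2.70835 gal

2.708 gal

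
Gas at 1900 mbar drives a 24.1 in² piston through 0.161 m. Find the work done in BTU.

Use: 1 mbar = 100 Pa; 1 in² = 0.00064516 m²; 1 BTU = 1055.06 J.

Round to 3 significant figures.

1900 mbar → 190000 Pa
24.1 in² → 0.0155484 m²
F = P × A = 190000 × 0.0155484 = 2954.2 N
W = F × d = 2954.2 × 0.161 = 475.626 J
In BTU: 475.626 / 1055.06 = 0.450805 BTU

0.451 BTU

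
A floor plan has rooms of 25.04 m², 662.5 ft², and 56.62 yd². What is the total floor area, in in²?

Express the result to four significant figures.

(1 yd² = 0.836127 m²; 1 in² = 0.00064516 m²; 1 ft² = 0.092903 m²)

25.04 m² (already m²)
662.5 ft² × 0.092903 = 61.5482 m²
56.62 yd² × 0.836127 = 47.3415 m²
Sum: 25.04 + 61.5482 + 47.3415 = 133.93 m²
In in²: 133.93 / 0.00064516 = 207592 in²

2.076×10⁵ in²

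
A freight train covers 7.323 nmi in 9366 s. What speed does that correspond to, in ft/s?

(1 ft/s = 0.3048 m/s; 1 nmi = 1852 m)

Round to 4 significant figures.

7.323 nmi × 1852 = 13562.2 m
v = d / t = 13562.2 m / 9366 s = 1.44802 m/s
1.44802 m/s ÷ (0.3048 m/s/ft/s) = 4.75072 ft/s

4.751 ft/s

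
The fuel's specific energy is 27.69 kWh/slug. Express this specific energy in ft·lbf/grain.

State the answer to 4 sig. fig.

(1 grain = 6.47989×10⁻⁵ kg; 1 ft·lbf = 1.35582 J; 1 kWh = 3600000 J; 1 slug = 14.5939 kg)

27.69 kWh/slug × 3600000 J/kWh ÷ 14.5939 kg/slug = 6.83053×10⁶ J/kg
6.83053×10⁶ J/kg ÷ 1.35582 J/ft·lbf × 6.47989×10⁻⁵ kg/grain = 326.453 ft·lbf/grain

326.5 ft·lbf/grain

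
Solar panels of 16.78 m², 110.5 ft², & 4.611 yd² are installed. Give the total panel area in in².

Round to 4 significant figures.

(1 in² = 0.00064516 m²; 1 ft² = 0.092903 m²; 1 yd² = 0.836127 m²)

16.78 m² (already m²)
110.5 ft² × 0.092903 → 10.2658 m²
4.611 yd² × 0.836127 → 3.85538 m²
Combined: 16.78 + 10.2658 + 3.85538 = 30.9012 m²
In in²: 30.9012 / 0.00064516 = 47897 in²

4.790×10⁴ in²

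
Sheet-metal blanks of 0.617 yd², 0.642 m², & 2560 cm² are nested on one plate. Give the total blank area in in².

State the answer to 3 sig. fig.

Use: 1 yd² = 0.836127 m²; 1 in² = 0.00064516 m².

2190 in²

0.617 yd² × 0.836127 → 0.51589 m²
0.642 m² (already m²)
2560 cm² × 0.0001 → 0.256 m²
Total: 0.51589 + 0.642 + 0.256 = 1.41389 m²
In in²: 1.41389 / 0.00064516 = 2191.53 in²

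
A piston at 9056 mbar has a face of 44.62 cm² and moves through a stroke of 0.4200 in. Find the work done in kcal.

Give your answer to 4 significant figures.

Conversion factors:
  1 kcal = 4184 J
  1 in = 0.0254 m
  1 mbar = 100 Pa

0.01030 kcal

9056 mbar → 905600 Pa
44.62 cm² → 0.004462 m²
F = P × A = 905600 × 0.004462 = 4040.79 N
0.4200 in → 0.010668 m
W = F × d = 4040.79 × 0.010668 = 43.1071 J
In kcal: 43.1071 / 4184 = 0.0103028 kcal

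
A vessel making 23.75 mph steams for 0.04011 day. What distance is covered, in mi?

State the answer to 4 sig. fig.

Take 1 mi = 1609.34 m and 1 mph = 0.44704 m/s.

22.86 mi

23.75 mph × 0.44704 → 10.6172 m/s
0.04011 day × 86400 → 3465.5 s
d = v × t = 10.6172 m/s × 3465.5 s = 36793.9 m
36793.9 m ÷ (1609.34 m/mi) = 22.8627 mi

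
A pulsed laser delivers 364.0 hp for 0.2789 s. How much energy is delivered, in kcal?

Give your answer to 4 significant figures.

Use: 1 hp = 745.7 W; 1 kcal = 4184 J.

364.0 hp × 745.7 = 271435 W
E = P × t = 271435 W × 0.2789 s = 75703.2 J
75703.2 J ÷ (4184 J/kcal) = 18.0935 kcal

18.09 kcal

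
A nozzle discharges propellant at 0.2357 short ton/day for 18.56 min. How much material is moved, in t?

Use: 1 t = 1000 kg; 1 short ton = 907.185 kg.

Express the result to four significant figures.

0.2357 short ton/day → 0.00247481 kg/s
18.56 min → 1113.6 s
m = ṁ × t = 0.00247481 × 1113.6 = 2.75595 kg
In t: 2.75595 / 1000 = 0.00275595 t

0.002756 t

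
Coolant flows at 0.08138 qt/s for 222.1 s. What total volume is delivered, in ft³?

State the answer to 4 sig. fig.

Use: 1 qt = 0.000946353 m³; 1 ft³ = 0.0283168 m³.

0.08138 qt/s → 7.70142×10⁻⁵ m³/s
V = Q × t = 7.70142×10⁻⁵ × 222.1 = 0.0171049 m³
In ft³: 0.0171049 / 0.0283168 = 0.604055 ft³

0.6041 ft³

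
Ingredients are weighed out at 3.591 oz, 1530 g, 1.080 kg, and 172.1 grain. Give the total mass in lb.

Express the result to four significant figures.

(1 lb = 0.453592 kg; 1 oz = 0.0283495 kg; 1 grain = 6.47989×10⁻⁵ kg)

3.591 oz × 0.0283495 → 0.101803 kg
1530 g × 0.001 → 1.53 kg
1.080 kg (already kg)
172.1 grain × 6.47989×10⁻⁵ → 0.0111519 kg
Total: 0.101803 + 1.53 + 1.08 + 0.0111519 = 2.72295 kg
In lb: 2.72295 / 0.453592 = 6.00308 lb

6.003 lb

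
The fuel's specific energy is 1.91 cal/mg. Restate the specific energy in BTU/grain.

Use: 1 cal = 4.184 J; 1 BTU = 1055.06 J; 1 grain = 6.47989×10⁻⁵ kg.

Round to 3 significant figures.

1.91 cal/mg × 4.184 J/cal ÷ 10⁻⁶ kg/mg = 7.99144×10⁶ J/kg
7.99144×10⁶ J/kg ÷ 1055.06 J/BTU × 6.47989×10⁻⁵ kg/grain = 0.490812 BTU/grain

0.491 BTU/grain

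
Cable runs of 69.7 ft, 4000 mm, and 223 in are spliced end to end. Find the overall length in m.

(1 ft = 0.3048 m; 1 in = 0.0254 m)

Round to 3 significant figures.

30.9 m

69.7 ft × 0.3048 = 21.2446 m
4000 mm × 0.001 = 4 m
223 in × 0.0254 = 5.6642 m
Combined: 21.2446 + 4 + 5.6642 = 30.9088 m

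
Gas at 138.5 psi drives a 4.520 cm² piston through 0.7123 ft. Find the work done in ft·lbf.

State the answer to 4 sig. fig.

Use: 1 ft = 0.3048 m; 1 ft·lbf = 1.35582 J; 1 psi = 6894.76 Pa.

138.5 psi → 954924 Pa
4.520 cm² → 4.52×10⁻⁴ m²
F = P × A = 954924 × 4.52×10⁻⁴ = 431.626 N
0.7123 ft → 0.217109 m
W = F × d = 431.626 × 0.217109 = 93.7099 J
In ft·lbf: 93.7099 / 1.35582 = 69.1168 ft·lbf

69.12 ft·lbf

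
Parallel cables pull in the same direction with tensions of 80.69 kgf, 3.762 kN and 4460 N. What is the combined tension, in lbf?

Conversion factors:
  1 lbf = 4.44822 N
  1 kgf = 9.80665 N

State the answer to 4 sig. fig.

80.69 kgf × 9.80665 → 791.299 N
3.762 kN × 1000 → 3762 N
4460 N (already N)
Sum: 791.299 + 3762 + 4460 = 9013.3 N
In lbf: 9013.3 / 4.44822 = 2026.27 lbf

2026 lbf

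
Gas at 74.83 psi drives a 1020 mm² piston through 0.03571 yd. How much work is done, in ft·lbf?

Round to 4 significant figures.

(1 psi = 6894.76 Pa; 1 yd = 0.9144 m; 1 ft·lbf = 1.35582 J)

12.67 ft·lbf

74.83 psi → 515935 Pa
1020 mm² → 0.00102 m²
F = P × A = 515935 × 0.00102 = 526.254 N
0.03571 yd → 0.0326532 m
W = F × d = 526.254 × 0.0326532 = 17.1839 J
In ft·lbf: 17.1839 / 1.35582 = 12.6742 ft·lbf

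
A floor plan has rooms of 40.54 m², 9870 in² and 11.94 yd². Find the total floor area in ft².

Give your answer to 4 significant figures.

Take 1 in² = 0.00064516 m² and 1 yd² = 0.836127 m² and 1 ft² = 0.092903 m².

40.54 m² (already m²)
9870 in² × 0.00064516 = 6.36773 m²
11.94 yd² × 0.836127 = 9.98336 m²
Combined: 40.54 + 6.36773 + 9.98336 = 56.8911 m²
In ft²: 56.8911 / 0.092903 = 612.371 ft²

612.4 ft²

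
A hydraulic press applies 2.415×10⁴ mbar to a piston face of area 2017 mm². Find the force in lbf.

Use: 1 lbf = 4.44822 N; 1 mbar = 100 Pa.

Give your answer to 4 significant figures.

2.415×10⁴ mbar × 100 → 2.415×10⁶ Pa
2017 mm² × 10⁻⁶ → 0.002017 m²
F = P × A = 2.415×10⁶ Pa × 0.002017 m² = 4871.06 N
4871.06 N ÷ (4.44822 N/lbf) = 1095.06 lbf

1095 lbf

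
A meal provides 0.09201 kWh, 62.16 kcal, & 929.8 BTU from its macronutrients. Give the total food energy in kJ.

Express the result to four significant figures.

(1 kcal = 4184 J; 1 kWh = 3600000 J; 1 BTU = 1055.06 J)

0.09201 kWh × 3600000 = 331236 J
62.16 kcal × 4184 = 260077 J
929.8 BTU × 1055.06 = 980995 J
Combined: 331236 + 260077 + 980995 = 1.57231×10⁶ J
In kJ: 1.57231×10⁶ / 1000 = 1572.31 kJ

1572 kJ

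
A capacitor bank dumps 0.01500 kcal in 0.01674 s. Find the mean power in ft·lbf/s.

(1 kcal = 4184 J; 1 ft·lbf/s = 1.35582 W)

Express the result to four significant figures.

2765 ft·lbf/s

0.01500 kcal × 4184 = 62.76 J
P = E / t = 62.76 J / 0.01674 s = 3749.1 W
3749.1 W ÷ (1.35582 W/ft·lbf/s) = 2765.19 ft·lbf/s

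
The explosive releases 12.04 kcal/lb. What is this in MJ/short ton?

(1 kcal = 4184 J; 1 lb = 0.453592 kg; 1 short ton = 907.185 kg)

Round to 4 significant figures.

100.8 MJ/short ton

12.04 kcal/lb × 4184 J/kcal ÷ 0.453592 kg/lb = 111059 J/kg
111059 J/kg ÷ 1000000 J/MJ × 907.185 kg/short ton = 100.751 MJ/short ton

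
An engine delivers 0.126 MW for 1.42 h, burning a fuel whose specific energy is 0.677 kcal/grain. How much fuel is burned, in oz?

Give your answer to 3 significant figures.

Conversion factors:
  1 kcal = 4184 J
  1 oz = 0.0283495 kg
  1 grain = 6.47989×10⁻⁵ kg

520 oz

0.126 MW → 126000 W
1.42 h → 5112 s
E = P × t = 126000 × 5112 = 6.44112×10⁸ J
0.677 kcal/grain → 4.37132×10⁷ J/kg
m = E / e_s = 6.44112×10⁸ / 4.37132×10⁷ = 14.735 kg
In oz: 14.735 / 0.0283495 = 519.762 oz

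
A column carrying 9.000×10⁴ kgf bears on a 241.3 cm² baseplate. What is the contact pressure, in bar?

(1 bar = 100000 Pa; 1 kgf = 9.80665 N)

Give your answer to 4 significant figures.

365.8 bar

9.000×10⁴ kgf × 9.80665 = 882598 N
241.3 cm² × 0.0001 = 0.02413 m²
P = F / A = 882598 N / 0.02413 m² = 3.65768×10⁷ Pa
3.65768×10⁷ Pa ÷ (100000 Pa/bar) = 365.768 bar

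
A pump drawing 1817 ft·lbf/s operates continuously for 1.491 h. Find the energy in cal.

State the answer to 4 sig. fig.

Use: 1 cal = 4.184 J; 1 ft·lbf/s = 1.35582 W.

1817 ft·lbf/s × 1.35582 = 2463.52 W
1.491 h × 3600 = 5367.6 s
E = P × t = 2463.52 W × 5367.6 s = 1.32232×10⁷ J
1.32232×10⁷ J ÷ (4.184 J/cal) = 3.16042×10⁶ cal

3.160×10⁶ cal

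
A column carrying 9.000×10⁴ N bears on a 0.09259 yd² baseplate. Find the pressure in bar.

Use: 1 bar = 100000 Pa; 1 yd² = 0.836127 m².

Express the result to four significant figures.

0.09259 yd² × 0.836127 → 0.077417 m²
P = F / A = 90000 N / 0.077417 m² = 1.16254×10⁶ Pa
1.16254×10⁶ Pa ÷ (100000 Pa/bar) = 11.6254 bar

11.63 bar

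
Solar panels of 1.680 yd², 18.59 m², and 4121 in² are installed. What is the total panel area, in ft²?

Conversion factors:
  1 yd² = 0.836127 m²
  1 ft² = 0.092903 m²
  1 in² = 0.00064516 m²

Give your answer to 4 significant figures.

1.680 yd² × 0.836127 = 1.40469 m²
18.59 m² (already m²)
4121 in² × 0.00064516 = 2.6587 m²
Total: 1.40469 + 18.59 + 2.6587 = 22.6534 m²
In ft²: 22.6534 / 0.092903 = 243.839 ft²

243.8 ft²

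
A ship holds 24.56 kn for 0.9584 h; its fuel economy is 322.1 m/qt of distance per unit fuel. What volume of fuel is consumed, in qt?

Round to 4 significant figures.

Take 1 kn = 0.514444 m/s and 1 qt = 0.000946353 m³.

24.56 kn → 12.6347 m/s
0.9584 h → 3450.24 s
d = v × t = 12.6347 × 3450.24 = 43592.7 m
322.1 m/qt → 340359 m/m³
V = d / (distance per unit fuel) = 43592.7 / 340359 = 0.128079 m³
In qt: 0.128079 / 0.000946353 = 135.34 qt

135.3 qt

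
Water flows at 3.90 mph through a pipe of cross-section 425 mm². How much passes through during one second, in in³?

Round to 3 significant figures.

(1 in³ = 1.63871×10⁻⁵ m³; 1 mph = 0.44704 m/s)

45.2 in³

3.90 mph × 0.44704 → 1.74346 m/s
425 mm² × 10⁻⁶ → 4.25×10⁻⁴ m²
V = v × A × t = 1.74346 m/s × 4.25×10⁻⁴ m² × 1 s = 7.4097×10⁻⁴ m³
7.4097×10⁻⁴ m³ ÷ (1.63871×10⁻⁵ m³/in³) = 45.2167 in³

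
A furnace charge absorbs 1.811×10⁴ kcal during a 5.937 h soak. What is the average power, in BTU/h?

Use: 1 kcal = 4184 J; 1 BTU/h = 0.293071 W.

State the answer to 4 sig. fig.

1.811×10⁴ kcal × 4184 = 7.57722×10⁷ J
5.937 h × 3600 = 21373.2 s
P = E / t = 7.57722×10⁷ J / 21373.2 s = 3545.2 W
3545.2 W ÷ (0.293071 W/BTU/h) = 12096.7 BTU/h

1.210×10⁴ BTU/h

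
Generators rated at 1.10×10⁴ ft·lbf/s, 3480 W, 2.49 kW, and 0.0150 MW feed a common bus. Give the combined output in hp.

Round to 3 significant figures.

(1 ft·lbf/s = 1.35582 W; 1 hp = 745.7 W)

1.10×10⁴ ft·lbf/s × 1.35582 → 14914 W
3480 W (already W)
2.49 kW × 1000 → 2490 W
0.0150 MW × 1000000 → 15000 W
Combined: 14914 + 3480 + 2490 + 15000 = 35884 W
In hp: 35884 / 745.7 = 48.1212 hp

48.1 hp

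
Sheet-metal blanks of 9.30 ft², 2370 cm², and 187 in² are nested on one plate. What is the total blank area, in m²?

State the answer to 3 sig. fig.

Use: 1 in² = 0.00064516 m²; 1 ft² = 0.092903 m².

9.30 ft² × 0.092903 → 0.863998 m²
2370 cm² × 0.0001 → 0.237 m²
187 in² × 0.00064516 → 0.120645 m²
Total: 0.863998 + 0.237 + 0.120645 = 1.22164 m²

1.22 m²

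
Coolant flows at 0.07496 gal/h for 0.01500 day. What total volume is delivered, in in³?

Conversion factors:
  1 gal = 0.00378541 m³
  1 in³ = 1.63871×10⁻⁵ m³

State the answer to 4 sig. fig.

6.234 in³

0.07496 gal/h → 7.88206×10⁻⁸ m³/s
0.01500 day → 1296 s
V = Q × t = 7.88206×10⁻⁸ × 1296 = 1.02151×10⁻⁴ m³
In in³: 1.02151×10⁻⁴ / 1.63871×10⁻⁵ = 6.23362 in³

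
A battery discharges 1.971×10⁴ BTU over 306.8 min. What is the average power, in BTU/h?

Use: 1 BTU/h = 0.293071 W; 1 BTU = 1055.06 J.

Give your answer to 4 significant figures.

1.971×10⁴ BTU × 1055.06 = 2.07952×10⁷ J
306.8 min × 60 = 18408 s
P = E / t = 2.07952×10⁷ J / 18408 s = 1129.68 W
1129.68 W ÷ (0.293071 W/BTU/h) = 3854.63 BTU/h

3855 BTU/h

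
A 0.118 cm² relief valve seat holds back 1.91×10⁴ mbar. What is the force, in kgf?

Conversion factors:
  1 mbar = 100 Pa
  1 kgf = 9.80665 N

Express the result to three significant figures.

2.30 kgf

1.91×10⁴ mbar × 100 = 1.91×10⁶ Pa
0.118 cm² × 0.0001 = 1.18×10⁻⁵ m²
F = P × A = 1.91×10⁶ Pa × 1.18×10⁻⁵ m² = 22.538 N
22.538 N ÷ (9.80665 N/kgf) = 2.29824 kgf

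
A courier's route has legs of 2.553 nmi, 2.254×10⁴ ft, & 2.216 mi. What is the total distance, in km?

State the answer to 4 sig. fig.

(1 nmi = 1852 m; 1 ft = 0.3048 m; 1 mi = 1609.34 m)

2.553 nmi × 1852 = 4728.16 m
2.254×10⁴ ft × 0.3048 = 6870.19 m
2.216 mi × 1609.34 = 3566.3 m
Combined: 4728.16 + 6870.19 + 3566.3 = 15164.6 m
In km: 15164.6 / 1000 = 15.1646 km

15.16 km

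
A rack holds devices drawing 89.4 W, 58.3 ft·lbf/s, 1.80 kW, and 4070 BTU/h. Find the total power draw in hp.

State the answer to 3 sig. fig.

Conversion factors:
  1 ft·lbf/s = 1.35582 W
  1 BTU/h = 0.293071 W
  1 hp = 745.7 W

4.24 hp

89.4 W (already W)
58.3 ft·lbf/s × 1.35582 = 79.0443 W
1.80 kW × 1000 = 1800 W
4070 BTU/h × 0.293071 = 1192.8 W
Total: 89.4 + 79.0443 + 1800 + 1192.8 = 3161.24 W
In hp: 3161.24 / 745.7 = 4.23929 hp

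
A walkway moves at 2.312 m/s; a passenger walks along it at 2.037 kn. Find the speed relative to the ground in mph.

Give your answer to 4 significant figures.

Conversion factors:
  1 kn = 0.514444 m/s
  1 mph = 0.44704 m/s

7.516 mph

2.312 m/s (already m/s)
2.037 kn × 0.514444 = 1.04792 m/s
Total: 2.312 + 1.04792 = 3.35992 m/s
In mph: 3.35992 / 0.44704 = 7.51593 mph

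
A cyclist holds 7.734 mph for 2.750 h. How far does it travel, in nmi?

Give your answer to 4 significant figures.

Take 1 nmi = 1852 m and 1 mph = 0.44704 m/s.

18.48 nmi

7.734 mph × 0.44704 = 3.45741 m/s
2.750 h × 3600 = 9900 s
d = v × t = 3.45741 m/s × 9900 s = 34228.4 m
34228.4 m ÷ (1852 m/nmi) = 18.4819 nmi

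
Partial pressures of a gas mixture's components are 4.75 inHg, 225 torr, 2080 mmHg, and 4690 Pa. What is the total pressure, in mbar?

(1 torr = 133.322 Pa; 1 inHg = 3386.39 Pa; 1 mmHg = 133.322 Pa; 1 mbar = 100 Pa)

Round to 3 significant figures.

4.75 inHg × 3386.39 = 16085.4 Pa
225 torr × 133.322 = 29997.4 Pa
2080 mmHg × 133.322 = 277310 Pa
4690 Pa (already Pa)
Sum: 16085.4 + 29997.4 + 277310 + 4690 = 328083 Pa
In mbar: 328083 / 100 = 3280.83 mbar

3280 mbar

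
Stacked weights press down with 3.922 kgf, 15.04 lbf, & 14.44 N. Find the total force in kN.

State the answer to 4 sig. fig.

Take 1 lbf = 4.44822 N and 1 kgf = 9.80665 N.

0.1198 kN

3.922 kgf × 9.80665 → 38.4617 N
15.04 lbf × 4.44822 → 66.9012 N
14.44 N (already N)
Combined: 38.4617 + 66.9012 + 14.44 = 119.803 N
In kN: 119.803 / 1000 = 0.119803 kN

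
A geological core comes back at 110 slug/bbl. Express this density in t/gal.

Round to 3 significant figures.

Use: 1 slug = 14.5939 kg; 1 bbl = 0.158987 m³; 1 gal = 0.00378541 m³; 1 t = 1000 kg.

110 slug/bbl × 14.5939 kg/slug ÷ 0.158987 m³/bbl = 10097.2 kg/m³
10097.2 kg/m³ ÷ 1000 kg/t × 0.00378541 m³/gal = 0.038222 t/gal

0.0382 t/gal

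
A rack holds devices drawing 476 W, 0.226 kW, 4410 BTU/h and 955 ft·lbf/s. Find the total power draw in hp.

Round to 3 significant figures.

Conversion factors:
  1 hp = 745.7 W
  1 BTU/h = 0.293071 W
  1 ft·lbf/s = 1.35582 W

4.41 hp

476 W (already W)
0.226 kW × 1000 = 226 W
4410 BTU/h × 0.293071 = 1292.44 W
955 ft·lbf/s × 1.35582 = 1294.81 W
Sum: 476 + 226 + 1292.44 + 1294.81 = 3289.25 W
In hp: 3289.25 / 745.7 = 4.41096 hp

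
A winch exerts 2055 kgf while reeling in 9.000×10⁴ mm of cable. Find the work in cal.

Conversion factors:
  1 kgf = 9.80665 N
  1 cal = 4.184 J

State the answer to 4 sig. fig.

2055 kgf × 9.80665 = 20152.7 N
9.000×10⁴ mm × 0.001 = 90 m
W = F × d = 20152.7 N × 90 m = 1.81374×10⁶ J
1.81374×10⁶ J ÷ (4.184 J/cal) = 433494 cal

4.335×10⁵ cal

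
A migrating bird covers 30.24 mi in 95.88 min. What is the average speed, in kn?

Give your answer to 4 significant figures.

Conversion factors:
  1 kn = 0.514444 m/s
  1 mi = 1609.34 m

16.44 kn

30.24 mi × 1609.34 = 48666.4 m
95.88 min × 60 = 5752.8 s
v = d / t = 48666.4 m / 5752.8 s = 8.4596 m/s
8.4596 m/s ÷ (0.514444 m/s/kn) = 16.4442 kn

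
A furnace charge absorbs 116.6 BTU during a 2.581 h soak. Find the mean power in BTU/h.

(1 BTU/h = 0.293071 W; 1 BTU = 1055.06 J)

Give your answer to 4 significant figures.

45.18 BTU/h

116.6 BTU × 1055.06 = 123020 J
2.581 h × 3600 = 9291.6 s
P = E / t = 123020 J / 9291.6 s = 13.2399 W
13.2399 W ÷ (0.293071 W/BTU/h) = 45.1764 BTU/h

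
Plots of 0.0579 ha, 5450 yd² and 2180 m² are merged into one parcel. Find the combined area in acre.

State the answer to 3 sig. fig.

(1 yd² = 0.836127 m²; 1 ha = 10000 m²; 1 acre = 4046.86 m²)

0.0579 ha × 10000 = 579 m²
5450 yd² × 0.836127 = 4556.89 m²
2180 m² (already m²)
Combined: 579 + 4556.89 + 2180 = 7315.89 m²
In acre: 7315.89 / 4046.86 = 1.80779 acre

1.81 acre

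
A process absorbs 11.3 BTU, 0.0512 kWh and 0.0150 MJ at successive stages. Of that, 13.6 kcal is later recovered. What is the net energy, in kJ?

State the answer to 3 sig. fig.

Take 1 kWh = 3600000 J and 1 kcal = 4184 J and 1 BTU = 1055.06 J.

154 kJ

11.3 BTU × 1055.06 = 11922.2 J
0.0512 kWh × 3600000 = 184320 J
0.0150 MJ × 1000000 = 15000 J
13.6 kcal × 4184 = 56902.4 J
Net: 11922.2 + 184320 + 15000 − 56902.4 = 154340 J
In kJ: 154340 / 1000 = 154.34 kJ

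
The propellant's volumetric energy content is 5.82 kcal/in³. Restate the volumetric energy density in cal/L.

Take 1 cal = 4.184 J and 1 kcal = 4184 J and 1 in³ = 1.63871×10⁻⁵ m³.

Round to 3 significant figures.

3.55×10⁵ cal/L

5.82 kcal/in³ × 4184 J/kcal ÷ 1.63871×10⁻⁵ m³/in³ = 1.48598×10⁹ J/m³
1.48598×10⁹ J/m³ ÷ 4.184 J/cal × 0.001 m³/L = 355158 cal/L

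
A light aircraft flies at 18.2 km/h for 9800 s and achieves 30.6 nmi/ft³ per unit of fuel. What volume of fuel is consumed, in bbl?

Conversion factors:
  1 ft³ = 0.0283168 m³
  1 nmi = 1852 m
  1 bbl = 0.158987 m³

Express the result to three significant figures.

0.156 bbl

18.2 km/h → 5.05556 m/s
d = v × t = 5.05556 × 9800 = 49544.5 m
30.6 nmi/ft³ → 2.00133×10⁶ m/m³
V = d / (distance per unit fuel) = 49544.5 / 2.00133×10⁶ = 0.0247558 m³
In bbl: 0.0247558 / 0.158987 = 0.15571 bbl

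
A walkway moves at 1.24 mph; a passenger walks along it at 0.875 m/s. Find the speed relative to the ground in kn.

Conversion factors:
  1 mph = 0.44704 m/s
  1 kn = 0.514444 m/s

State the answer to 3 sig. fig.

1.24 mph × 0.44704 = 0.55433 m/s
0.875 m/s (already m/s)
Combined: 0.55433 + 0.875 = 1.42933 m/s
In kn: 1.42933 / 0.514444 = 2.7784 kn

2.78 kn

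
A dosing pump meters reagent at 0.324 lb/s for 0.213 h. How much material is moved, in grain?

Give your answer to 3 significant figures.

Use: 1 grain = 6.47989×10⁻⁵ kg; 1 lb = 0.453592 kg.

0.324 lb/s → 0.146964 kg/s
0.213 h → 766.8 s
m = ṁ × t = 0.146964 × 766.8 = 112.692 kg
In grain: 112.692 / 6.47989×10⁻⁵ = 1.7391×10⁶ grain

1.74×10⁶ grain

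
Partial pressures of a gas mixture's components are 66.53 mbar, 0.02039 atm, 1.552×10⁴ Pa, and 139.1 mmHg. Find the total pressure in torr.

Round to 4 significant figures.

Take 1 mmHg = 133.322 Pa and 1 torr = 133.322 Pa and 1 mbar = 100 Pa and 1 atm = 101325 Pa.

66.53 mbar × 100 = 6653 Pa
0.02039 atm × 101325 = 2066.02 Pa
1.552×10⁴ Pa (already Pa)
139.1 mmHg × 133.322 = 18545.1 Pa
Sum: 6653 + 2066.02 + 15520 + 18545.1 = 42784.1 Pa
In torr: 42784.1 / 133.322 = 320.908 torr

320.9 torr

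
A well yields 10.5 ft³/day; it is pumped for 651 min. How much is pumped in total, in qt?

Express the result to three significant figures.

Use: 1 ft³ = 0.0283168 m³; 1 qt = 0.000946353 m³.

10.5 ft³/day → 3.44128×10⁻⁶ m³/s
651 min → 39060 s
V = Q × t = 3.44128×10⁻⁶ × 39060 = 0.134416 m³
In qt: 0.134416 / 0.000946353 = 142.036 qt

142 qt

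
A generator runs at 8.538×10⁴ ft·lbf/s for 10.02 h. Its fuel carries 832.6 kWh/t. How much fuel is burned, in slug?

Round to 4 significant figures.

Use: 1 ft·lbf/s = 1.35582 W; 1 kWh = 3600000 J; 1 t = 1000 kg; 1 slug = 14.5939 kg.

95.46 slug

8.538×10⁴ ft·lbf/s → 115760 W
10.02 h → 36072 s
E = P × t = 115760 × 36072 = 4.17569×10⁹ J
832.6 kWh/t → 2.99736×10⁶ J/kg
m = E / e_s = 4.17569×10⁹ / 2.99736×10⁶ = 1393.12 kg
In slug: 1393.12 / 14.5939 = 95.4591 slug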